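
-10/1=-10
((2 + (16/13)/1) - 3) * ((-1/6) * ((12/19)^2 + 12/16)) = -1659/37544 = -0.04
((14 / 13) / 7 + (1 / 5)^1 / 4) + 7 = 1873 / 260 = 7.20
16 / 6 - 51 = -145 / 3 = -48.33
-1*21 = -21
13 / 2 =6.50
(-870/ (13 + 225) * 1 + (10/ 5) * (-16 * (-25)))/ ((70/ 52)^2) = 439.45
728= 728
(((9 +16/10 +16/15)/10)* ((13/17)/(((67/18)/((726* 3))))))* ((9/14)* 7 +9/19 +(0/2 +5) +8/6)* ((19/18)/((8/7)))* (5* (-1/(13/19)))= -726035695/18224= -39839.54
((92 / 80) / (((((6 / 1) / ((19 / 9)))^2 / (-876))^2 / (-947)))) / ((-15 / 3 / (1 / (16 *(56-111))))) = -15126482144629 / 5196312000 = -2911.00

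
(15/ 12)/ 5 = 1/ 4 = 0.25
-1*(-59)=59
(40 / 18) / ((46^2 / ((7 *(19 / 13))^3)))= 11763185 / 10459917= 1.12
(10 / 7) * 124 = 1240 / 7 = 177.14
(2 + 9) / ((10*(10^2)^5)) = 11 / 100000000000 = 0.00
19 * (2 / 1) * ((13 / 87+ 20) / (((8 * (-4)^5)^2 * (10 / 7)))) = 233149 / 29192355840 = 0.00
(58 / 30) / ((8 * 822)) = 29 / 98640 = 0.00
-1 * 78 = -78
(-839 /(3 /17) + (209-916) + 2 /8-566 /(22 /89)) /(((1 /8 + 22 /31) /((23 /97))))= -2201.83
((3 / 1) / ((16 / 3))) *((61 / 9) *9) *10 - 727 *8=-43783 / 8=-5472.88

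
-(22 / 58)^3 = -1331 / 24389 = -0.05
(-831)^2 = 690561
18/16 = 9/8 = 1.12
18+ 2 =20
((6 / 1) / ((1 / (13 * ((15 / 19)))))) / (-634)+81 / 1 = 487278 / 6023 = 80.90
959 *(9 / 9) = 959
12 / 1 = 12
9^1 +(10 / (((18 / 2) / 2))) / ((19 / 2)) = 1579 / 171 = 9.23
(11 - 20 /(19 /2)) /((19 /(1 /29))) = 0.02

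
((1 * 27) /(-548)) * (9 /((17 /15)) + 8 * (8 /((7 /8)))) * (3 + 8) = -2865753 /65212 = -43.95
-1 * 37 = -37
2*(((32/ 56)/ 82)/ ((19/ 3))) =0.00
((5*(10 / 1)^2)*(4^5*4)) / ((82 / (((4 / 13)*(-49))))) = -200704000 / 533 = -376555.35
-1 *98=-98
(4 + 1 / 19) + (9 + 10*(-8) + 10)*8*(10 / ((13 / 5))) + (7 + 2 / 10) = -2304103 / 1235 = -1865.67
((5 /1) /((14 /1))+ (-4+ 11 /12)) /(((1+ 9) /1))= -229 /840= -0.27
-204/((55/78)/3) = -47736/55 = -867.93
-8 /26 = -4 /13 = -0.31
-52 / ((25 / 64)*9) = -3328 / 225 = -14.79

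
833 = 833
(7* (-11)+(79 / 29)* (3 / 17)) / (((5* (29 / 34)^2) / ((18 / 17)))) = -2716128 / 121945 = -22.27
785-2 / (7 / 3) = 5489 / 7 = 784.14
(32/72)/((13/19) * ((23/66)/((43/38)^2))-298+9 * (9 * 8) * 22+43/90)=0.00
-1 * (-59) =59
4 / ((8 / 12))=6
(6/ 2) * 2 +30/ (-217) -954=-205746/ 217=-948.14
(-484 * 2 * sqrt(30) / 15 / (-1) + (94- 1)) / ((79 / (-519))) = -167464 * sqrt(30) / 395- 48267 / 79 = -2933.10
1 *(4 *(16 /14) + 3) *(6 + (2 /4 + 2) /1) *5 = 4505 /14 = 321.79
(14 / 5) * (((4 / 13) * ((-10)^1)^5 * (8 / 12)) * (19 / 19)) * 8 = -17920000 / 39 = -459487.18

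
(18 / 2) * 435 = 3915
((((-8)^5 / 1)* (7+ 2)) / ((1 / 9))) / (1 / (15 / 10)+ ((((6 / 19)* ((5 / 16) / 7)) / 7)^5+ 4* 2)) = -306254.77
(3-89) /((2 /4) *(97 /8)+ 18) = -1376 /385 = -3.57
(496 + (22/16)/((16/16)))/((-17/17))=-3979/8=-497.38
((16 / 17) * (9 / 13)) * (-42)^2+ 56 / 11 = 2806552 / 2431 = 1154.48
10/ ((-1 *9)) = -10/ 9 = -1.11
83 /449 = 0.18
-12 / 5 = -2.40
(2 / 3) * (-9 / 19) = -6 / 19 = -0.32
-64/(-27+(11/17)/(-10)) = 10880/4601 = 2.36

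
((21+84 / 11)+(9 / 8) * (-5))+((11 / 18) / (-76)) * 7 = 86357 / 3762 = 22.96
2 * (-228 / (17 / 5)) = -2280 / 17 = -134.12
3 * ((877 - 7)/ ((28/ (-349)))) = -455445/ 14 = -32531.79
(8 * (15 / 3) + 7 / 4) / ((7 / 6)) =501 / 14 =35.79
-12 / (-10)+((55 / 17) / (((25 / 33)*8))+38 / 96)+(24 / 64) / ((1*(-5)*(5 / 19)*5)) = 211411 / 102000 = 2.07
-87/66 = -29/22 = -1.32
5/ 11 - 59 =-644/ 11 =-58.55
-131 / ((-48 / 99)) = 4323 / 16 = 270.19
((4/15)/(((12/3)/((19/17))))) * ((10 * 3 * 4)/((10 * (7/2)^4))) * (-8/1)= -9728/204085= -0.05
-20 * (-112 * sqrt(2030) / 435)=448 * sqrt(2030) / 87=232.01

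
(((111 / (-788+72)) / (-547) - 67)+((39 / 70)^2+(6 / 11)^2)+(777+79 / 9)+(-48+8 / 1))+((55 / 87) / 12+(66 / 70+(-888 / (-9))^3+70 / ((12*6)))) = 21846048885518136397 / 22727599829550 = 961212.32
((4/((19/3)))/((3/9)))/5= 36/95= 0.38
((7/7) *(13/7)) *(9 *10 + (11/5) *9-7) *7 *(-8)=-53456/5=-10691.20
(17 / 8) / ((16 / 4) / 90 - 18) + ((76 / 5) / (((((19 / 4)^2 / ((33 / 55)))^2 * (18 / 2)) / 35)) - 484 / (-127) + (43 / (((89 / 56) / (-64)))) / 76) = -238662081524369 / 12528407963200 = -19.05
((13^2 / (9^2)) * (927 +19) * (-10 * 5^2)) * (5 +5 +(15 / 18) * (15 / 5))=-499606250 / 81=-6167978.40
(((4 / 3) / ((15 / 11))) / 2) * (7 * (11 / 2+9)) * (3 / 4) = 37.22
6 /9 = 2 /3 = 0.67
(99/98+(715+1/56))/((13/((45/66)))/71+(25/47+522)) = 14049587565/10258160584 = 1.37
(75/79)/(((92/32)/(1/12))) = 0.03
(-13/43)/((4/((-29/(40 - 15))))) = 377/4300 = 0.09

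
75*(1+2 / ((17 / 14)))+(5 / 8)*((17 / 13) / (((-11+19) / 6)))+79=1967023 / 7072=278.14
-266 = -266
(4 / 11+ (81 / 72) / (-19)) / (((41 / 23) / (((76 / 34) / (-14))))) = -11707 / 429352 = -0.03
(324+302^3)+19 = 27543951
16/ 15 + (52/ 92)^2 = 10999/ 7935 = 1.39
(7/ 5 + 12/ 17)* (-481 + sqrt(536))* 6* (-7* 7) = 25313106/ 85 - 105252* sqrt(134)/ 85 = 283467.36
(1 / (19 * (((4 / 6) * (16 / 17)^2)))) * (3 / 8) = 2601 / 77824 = 0.03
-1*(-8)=8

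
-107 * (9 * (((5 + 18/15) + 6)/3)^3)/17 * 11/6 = -267156637/38250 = -6984.49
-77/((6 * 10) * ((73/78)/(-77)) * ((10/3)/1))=31.68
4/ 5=0.80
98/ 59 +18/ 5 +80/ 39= 84128/ 11505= 7.31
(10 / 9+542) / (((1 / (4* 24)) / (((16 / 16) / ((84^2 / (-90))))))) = -97760 / 147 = -665.03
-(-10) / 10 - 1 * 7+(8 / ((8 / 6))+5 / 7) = 5 / 7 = 0.71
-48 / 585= -16 / 195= -0.08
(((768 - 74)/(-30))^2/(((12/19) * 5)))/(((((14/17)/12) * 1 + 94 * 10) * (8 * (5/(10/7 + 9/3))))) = 1205655317/60408810000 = 0.02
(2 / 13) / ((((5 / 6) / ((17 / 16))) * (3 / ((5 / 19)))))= 17 / 988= 0.02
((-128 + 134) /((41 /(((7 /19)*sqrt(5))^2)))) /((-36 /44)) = -5390 /44403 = -0.12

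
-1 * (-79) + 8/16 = 159/2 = 79.50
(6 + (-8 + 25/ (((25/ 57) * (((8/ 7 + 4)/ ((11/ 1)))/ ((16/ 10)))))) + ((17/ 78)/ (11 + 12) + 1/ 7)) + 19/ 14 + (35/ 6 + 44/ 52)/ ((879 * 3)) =4602542591/ 23653890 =194.58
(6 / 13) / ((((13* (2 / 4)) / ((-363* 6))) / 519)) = -13564584 / 169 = -80263.81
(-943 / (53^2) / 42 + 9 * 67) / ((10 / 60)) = 71139791 / 19663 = 3617.95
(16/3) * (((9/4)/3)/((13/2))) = 8/13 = 0.62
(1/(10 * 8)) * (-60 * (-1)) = 3/4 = 0.75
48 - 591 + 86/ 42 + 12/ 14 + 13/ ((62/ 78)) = -523.74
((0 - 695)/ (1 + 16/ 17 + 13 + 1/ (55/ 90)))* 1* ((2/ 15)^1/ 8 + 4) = -168.40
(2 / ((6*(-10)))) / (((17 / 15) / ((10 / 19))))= -5 / 323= -0.02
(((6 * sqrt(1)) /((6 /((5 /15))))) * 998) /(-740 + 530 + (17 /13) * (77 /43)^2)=-23988926 /14840931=-1.62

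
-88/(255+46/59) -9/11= -192931/166001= -1.16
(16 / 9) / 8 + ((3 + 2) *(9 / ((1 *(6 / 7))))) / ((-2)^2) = 961 / 72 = 13.35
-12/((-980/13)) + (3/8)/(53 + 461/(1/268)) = 38564247/242257960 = 0.16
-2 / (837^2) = -2 / 700569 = -0.00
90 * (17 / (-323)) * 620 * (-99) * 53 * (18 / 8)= 658760850 / 19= 34671623.68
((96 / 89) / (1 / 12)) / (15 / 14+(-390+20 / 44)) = -177408 / 5324425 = -0.03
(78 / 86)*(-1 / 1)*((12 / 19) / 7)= -468 / 5719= -0.08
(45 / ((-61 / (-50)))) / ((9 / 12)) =3000 / 61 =49.18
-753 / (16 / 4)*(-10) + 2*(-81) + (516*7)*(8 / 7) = 5848.50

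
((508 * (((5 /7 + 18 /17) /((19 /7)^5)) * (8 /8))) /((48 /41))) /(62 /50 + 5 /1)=65948086925 /78799374576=0.84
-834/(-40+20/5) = 139/6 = 23.17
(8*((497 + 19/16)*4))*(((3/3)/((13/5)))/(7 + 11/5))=199275/299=666.47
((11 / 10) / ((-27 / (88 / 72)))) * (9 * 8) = -484 / 135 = -3.59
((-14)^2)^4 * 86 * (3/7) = 54393368064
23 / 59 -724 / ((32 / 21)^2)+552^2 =4597545665 / 15104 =304392.59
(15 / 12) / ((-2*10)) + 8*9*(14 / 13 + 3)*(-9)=-2641.91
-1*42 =-42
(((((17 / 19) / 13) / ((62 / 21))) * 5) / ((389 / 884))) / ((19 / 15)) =910350 / 4353299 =0.21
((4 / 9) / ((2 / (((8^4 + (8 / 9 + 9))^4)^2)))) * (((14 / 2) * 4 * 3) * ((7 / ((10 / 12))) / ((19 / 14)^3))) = 5066719981448526182238748000000.00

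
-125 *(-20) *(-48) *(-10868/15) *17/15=295609600/3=98536533.33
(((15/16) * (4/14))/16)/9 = 5/2688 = 0.00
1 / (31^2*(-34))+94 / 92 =1.02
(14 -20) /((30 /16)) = -3.20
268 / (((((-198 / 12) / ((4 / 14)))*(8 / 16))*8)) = -1.16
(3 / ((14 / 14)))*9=27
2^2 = 4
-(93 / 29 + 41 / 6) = -1747 / 174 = -10.04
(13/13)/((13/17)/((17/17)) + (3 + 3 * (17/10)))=0.11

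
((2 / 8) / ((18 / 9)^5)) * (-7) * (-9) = 63 / 128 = 0.49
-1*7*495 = -3465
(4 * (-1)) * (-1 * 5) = 20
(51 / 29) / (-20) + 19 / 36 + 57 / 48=33979 / 20880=1.63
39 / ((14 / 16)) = 312 / 7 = 44.57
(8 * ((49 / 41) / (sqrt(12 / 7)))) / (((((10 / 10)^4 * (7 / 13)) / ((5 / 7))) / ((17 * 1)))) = 4420 * sqrt(21) / 123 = 164.67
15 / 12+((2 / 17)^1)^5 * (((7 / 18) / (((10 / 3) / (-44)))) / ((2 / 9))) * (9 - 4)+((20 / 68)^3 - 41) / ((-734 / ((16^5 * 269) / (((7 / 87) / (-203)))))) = -82805334588007053221 / 2084350076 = -39727172292.92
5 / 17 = 0.29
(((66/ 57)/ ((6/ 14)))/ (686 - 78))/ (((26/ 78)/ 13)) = 1001/ 5776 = 0.17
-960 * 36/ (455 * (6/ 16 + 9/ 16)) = -36864/ 455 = -81.02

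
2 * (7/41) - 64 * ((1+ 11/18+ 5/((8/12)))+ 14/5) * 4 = -5625226/1845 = -3048.90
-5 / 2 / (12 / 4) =-5 / 6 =-0.83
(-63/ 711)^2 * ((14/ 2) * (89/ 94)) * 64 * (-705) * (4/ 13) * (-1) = 58611840/ 81133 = 722.42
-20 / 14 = -10 / 7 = -1.43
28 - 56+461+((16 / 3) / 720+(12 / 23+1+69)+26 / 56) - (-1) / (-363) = 5301850889 / 10519740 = 503.99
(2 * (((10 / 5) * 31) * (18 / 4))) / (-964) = -279 / 482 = -0.58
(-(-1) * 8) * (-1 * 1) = -8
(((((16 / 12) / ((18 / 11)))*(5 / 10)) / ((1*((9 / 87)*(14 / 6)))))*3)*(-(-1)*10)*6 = 6380 / 21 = 303.81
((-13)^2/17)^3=982.46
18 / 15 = 6 / 5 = 1.20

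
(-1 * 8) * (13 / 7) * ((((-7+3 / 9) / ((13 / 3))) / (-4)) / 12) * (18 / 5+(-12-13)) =214 / 21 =10.19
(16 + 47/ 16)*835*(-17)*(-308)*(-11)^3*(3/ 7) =-188916556455/ 4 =-47229139113.75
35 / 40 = 7 / 8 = 0.88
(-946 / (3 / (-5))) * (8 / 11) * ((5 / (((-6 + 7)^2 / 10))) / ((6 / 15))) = 143333.33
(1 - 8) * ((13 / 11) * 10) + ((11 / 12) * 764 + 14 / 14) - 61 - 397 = 5300 / 33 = 160.61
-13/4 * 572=-1859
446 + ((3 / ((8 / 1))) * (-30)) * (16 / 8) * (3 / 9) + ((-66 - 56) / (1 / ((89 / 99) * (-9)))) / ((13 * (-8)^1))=245393 / 572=429.01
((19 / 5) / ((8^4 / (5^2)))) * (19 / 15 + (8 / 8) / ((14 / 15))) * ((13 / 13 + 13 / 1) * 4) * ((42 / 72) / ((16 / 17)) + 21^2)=791015239 / 589824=1341.10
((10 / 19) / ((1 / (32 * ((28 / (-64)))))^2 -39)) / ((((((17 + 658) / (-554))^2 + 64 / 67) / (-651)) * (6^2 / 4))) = 0.40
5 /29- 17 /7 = -458 /203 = -2.26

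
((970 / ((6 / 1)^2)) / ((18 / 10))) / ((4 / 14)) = 16975 / 324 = 52.39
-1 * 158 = -158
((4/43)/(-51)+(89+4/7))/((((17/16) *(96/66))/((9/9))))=15124813/260967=57.96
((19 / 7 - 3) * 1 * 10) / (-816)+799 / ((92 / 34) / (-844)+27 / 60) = 1788.30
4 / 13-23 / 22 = -211 / 286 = -0.74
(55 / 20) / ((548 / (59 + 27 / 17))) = 5665 / 18632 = 0.30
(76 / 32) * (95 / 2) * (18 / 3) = 5415 / 8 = 676.88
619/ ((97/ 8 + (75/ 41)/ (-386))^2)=2480578381504/ 588689442121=4.21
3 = 3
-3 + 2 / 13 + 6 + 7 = 132 / 13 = 10.15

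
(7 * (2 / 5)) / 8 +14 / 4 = 77 / 20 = 3.85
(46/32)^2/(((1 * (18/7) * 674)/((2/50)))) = 0.00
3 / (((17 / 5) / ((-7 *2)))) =-12.35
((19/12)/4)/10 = 19/480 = 0.04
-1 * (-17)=17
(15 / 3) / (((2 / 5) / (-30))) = -375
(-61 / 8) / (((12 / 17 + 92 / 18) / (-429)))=4003857 / 7120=562.34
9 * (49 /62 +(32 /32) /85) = 38043 /5270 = 7.22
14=14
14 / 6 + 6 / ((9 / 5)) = 17 / 3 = 5.67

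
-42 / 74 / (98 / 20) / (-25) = 6 / 1295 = 0.00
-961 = -961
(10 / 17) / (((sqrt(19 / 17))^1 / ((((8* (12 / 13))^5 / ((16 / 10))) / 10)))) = 5096079360* sqrt(323) / 119927639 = 763.69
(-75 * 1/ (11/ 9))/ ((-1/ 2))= 1350/ 11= 122.73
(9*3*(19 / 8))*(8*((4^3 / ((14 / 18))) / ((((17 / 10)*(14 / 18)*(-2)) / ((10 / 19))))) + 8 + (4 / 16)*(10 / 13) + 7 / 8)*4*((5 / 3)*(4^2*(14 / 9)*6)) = -12043772340 / 1547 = -7785243.92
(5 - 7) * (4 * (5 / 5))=-8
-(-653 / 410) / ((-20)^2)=653 / 164000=0.00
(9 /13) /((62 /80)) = 360 /403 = 0.89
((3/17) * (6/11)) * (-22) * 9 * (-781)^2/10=-98813682/85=-1162513.91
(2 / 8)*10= 5 / 2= 2.50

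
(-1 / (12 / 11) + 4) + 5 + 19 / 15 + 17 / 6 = 731 / 60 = 12.18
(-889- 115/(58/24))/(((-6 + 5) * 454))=27161/13166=2.06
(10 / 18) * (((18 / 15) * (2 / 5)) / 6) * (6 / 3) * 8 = 32 / 45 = 0.71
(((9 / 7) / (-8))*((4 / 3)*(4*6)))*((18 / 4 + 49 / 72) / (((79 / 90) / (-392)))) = 939960 / 79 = 11898.23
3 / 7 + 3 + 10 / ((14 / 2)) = 34 / 7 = 4.86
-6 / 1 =-6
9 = 9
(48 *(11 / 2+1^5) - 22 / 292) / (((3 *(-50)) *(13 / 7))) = -318787 / 284700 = -1.12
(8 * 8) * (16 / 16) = 64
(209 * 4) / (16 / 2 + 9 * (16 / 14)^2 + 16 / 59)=604219 / 14474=41.75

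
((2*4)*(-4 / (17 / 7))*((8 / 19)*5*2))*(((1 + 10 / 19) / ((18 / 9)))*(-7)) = 1818880 / 6137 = 296.38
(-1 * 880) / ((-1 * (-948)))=-220 / 237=-0.93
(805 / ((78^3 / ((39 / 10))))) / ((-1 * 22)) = -161 / 535392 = -0.00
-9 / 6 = -3 / 2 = -1.50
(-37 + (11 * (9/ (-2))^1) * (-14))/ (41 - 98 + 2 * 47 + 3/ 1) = 82/ 5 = 16.40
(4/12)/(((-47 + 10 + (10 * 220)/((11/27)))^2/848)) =0.00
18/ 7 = 2.57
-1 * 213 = -213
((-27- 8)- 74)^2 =11881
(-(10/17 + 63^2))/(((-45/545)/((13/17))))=95623411/2601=36764.09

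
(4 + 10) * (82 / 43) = 1148 / 43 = 26.70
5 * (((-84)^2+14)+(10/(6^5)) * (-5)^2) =137441425/3888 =35350.16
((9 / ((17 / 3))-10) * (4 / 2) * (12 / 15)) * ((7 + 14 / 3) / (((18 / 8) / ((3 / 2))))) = -16016 / 153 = -104.68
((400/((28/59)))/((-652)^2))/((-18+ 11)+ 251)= 1475/181519408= 0.00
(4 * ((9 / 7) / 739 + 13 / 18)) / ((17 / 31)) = 4179482 / 791469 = 5.28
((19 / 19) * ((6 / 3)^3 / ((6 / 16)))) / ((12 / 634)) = 10144 / 9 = 1127.11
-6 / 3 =-2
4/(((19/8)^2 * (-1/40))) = -10240/361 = -28.37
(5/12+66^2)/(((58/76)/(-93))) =-30791153/58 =-530881.95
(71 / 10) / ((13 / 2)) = 71 / 65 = 1.09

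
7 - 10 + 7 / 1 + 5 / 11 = 49 / 11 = 4.45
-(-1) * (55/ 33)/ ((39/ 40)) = 200/ 117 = 1.71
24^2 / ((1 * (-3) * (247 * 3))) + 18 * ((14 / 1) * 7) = 435644 / 247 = 1763.74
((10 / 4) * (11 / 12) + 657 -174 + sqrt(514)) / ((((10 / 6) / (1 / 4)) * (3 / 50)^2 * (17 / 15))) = 625 * sqrt(514) / 17 + 7279375 / 408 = 18675.12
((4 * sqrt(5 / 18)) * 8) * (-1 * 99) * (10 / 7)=-5280 * sqrt(10) / 7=-2385.26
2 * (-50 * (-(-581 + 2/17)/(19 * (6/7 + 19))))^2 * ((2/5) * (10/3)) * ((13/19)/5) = 248469812500000/114897214713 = 2162.54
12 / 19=0.63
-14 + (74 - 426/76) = 2067/38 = 54.39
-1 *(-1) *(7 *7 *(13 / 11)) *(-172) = -109564 / 11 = -9960.36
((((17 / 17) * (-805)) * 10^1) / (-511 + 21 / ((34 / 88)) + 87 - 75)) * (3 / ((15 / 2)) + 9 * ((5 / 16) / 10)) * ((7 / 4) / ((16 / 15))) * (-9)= -1409623425 / 7740416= -182.11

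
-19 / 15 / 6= -19 / 90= -0.21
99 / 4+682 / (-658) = 31207 / 1316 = 23.71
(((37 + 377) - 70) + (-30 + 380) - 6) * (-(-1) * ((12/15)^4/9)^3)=11542724608/177978515625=0.06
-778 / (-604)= 1.29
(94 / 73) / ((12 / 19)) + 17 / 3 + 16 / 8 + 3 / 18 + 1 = 10.87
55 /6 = 9.17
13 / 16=0.81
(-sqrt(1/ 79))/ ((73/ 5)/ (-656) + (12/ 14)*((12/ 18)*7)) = -3280*sqrt(79)/ 1030713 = -0.03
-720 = -720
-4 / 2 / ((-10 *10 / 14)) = 7 / 25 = 0.28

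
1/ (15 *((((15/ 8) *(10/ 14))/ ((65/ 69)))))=728/ 15525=0.05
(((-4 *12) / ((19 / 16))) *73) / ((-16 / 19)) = 3504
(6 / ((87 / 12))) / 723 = 8 / 6989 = 0.00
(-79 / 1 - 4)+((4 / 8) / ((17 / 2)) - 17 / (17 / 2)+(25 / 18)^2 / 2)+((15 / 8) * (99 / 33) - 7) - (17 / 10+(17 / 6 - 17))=-2007253 / 27540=-72.89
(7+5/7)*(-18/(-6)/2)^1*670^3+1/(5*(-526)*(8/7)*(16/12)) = 2050289340479853/589120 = 3480257571.43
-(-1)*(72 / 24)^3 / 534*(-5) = -45 / 178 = -0.25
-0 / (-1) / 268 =0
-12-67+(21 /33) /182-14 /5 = -116969 /1430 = -81.80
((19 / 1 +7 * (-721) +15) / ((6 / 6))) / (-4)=5013 / 4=1253.25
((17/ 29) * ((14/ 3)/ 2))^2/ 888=14161/ 6721272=0.00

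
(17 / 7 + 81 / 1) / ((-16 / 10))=-365 / 7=-52.14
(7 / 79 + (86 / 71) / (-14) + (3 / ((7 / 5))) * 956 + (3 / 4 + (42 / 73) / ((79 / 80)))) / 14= 297490579 / 2031736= 146.42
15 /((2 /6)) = 45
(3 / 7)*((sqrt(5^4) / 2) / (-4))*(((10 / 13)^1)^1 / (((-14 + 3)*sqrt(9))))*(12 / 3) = 125 / 1001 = 0.12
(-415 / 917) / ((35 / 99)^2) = -813483 / 224665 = -3.62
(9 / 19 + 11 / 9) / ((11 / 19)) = 290 / 99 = 2.93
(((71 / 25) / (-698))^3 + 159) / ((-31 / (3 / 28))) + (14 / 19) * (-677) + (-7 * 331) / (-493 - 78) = -799524990839845828893 / 1614113368353500000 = -495.33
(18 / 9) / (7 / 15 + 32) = 30 / 487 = 0.06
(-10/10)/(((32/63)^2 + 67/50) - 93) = 198450/18138727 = 0.01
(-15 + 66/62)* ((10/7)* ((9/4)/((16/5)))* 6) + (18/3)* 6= -10413/217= -47.99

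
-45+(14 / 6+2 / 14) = -893 / 21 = -42.52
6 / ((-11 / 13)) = -78 / 11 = -7.09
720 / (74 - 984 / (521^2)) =19543752 / 2008565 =9.73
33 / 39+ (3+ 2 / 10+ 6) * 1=653 / 65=10.05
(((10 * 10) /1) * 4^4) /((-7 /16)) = -409600 /7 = -58514.29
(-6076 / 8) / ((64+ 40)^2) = -1519 / 21632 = -0.07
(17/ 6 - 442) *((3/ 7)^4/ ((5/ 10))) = -71145/ 2401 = -29.63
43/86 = 1/2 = 0.50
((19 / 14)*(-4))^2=1444 / 49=29.47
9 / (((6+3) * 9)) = 1 / 9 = 0.11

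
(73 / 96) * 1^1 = 73 / 96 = 0.76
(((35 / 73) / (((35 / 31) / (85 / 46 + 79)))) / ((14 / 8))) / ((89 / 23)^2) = 5303294 / 4047631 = 1.31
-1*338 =-338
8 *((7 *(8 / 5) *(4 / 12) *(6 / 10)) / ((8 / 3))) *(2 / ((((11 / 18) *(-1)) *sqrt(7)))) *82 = -70848 *sqrt(7) / 275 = -681.62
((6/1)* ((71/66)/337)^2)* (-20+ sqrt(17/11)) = -50410/41225547+ 5041* sqrt(187)/906962034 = -0.00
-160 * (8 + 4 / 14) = -9280 / 7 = -1325.71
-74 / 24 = -37 / 12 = -3.08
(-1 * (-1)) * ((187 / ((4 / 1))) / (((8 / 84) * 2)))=3927 / 16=245.44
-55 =-55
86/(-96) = -43/48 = -0.90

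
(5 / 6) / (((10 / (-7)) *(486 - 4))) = -7 / 5784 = -0.00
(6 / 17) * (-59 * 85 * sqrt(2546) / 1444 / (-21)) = 295 * sqrt(2546) / 5054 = 2.95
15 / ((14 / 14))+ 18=33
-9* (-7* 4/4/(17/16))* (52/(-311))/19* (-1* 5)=262080/100453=2.61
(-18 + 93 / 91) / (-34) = 1545 / 3094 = 0.50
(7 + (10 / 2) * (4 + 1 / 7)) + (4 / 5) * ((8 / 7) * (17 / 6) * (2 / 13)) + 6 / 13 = 5572 / 195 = 28.57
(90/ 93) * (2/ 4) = 15/ 31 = 0.48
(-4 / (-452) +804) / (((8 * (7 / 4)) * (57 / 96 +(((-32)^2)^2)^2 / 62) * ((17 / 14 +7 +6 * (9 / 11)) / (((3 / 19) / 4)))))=67594632 / 6939456888132964585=0.00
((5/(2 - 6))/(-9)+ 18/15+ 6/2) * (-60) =-781/3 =-260.33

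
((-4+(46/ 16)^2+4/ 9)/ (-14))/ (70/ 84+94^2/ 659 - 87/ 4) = 1787867/ 39901344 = 0.04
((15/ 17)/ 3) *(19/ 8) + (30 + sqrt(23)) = sqrt(23) + 4175/ 136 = 35.49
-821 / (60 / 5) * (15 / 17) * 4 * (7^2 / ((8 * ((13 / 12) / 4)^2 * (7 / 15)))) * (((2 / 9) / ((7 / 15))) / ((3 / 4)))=-78816000 / 2873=-27433.34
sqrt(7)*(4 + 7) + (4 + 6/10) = 23/5 + 11*sqrt(7) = 33.70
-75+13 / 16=-1187 / 16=-74.19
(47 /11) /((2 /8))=188 /11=17.09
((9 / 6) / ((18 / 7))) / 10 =7 / 120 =0.06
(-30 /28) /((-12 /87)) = 435 /56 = 7.77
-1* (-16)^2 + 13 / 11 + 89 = -1824 / 11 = -165.82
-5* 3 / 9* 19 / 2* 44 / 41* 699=-486970 / 41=-11877.32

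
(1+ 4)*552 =2760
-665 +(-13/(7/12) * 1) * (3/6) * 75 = -10505/7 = -1500.71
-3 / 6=-1 / 2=-0.50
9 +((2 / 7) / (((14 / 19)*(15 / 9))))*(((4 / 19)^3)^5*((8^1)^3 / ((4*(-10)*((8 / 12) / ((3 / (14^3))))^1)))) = 9.00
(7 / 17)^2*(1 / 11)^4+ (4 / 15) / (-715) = -1490861 / 4125467775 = -0.00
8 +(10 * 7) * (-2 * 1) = -132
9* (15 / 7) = 135 / 7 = 19.29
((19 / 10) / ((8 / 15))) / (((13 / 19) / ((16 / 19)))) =57 / 13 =4.38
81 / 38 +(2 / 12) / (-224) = 54413 / 25536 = 2.13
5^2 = 25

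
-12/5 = -2.40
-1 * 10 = -10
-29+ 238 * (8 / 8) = 209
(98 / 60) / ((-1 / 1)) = -1.63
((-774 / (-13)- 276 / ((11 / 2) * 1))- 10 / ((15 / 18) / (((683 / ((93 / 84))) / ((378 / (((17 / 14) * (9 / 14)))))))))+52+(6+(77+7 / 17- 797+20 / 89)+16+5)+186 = -151275495296 / 328649321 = -460.29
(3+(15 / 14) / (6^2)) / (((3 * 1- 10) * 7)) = -509 / 8232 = -0.06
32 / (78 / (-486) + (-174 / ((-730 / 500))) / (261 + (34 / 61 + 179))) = 282499488 / 971293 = 290.85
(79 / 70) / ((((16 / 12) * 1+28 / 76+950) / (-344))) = -774516 / 1898645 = -0.41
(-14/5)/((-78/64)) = 448/195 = 2.30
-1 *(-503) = 503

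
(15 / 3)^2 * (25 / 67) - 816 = -54047 / 67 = -806.67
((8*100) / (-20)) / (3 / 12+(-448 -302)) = 160 / 2999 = 0.05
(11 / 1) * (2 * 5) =110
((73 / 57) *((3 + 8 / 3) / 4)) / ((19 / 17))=21097 / 12996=1.62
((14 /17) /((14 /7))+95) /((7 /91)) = 21086 /17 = 1240.35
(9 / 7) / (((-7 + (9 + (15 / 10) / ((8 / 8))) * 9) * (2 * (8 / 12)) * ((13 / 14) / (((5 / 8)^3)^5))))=32958984375 / 3201777860083712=0.00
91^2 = 8281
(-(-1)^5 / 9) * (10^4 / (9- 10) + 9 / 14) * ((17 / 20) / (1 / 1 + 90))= -2379847 / 229320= -10.38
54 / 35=1.54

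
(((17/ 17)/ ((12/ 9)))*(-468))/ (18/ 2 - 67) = 351/ 58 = 6.05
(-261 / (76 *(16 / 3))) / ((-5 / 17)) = 13311 / 6080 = 2.19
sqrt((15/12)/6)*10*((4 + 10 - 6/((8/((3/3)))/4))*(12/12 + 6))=385*sqrt(30)/6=351.46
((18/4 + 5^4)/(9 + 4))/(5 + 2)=1259/182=6.92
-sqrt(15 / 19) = -sqrt(285) / 19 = -0.89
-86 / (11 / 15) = -1290 / 11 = -117.27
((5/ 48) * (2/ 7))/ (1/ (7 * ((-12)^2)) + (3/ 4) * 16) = 30/ 12097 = 0.00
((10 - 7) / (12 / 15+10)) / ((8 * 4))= 0.01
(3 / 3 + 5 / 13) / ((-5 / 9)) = -162 / 65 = -2.49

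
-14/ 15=-0.93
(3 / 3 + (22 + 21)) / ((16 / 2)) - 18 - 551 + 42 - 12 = -533.50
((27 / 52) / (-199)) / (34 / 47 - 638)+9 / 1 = 309943437 / 34438144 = 9.00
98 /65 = 1.51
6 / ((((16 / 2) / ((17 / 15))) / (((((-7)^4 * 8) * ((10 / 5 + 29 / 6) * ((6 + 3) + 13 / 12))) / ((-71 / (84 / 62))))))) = -1417451959 / 66030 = -21466.79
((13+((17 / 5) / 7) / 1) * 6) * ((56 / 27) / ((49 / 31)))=234112 / 2205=106.17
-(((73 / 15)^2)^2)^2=-806460091894081 / 2562890625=-314668.17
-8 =-8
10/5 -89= -87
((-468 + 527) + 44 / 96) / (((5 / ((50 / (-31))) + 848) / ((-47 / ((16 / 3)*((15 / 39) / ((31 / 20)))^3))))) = -4389721516063 / 108147200000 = -40.59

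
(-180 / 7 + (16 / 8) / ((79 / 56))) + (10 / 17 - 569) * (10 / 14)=-4045297 / 9401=-430.30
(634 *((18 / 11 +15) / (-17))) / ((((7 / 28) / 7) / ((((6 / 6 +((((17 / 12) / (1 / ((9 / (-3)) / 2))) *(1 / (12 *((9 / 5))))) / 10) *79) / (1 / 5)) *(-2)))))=23687825 / 612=38705.60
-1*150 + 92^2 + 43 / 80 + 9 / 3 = 665403 / 80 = 8317.54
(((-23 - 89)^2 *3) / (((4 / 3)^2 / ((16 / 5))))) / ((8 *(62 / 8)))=169344 / 155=1092.54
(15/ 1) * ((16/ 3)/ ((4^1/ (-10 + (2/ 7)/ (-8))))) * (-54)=75870/ 7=10838.57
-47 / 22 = -2.14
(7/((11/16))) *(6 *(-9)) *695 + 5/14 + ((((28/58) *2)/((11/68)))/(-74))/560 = -157857037322/413105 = -382123.28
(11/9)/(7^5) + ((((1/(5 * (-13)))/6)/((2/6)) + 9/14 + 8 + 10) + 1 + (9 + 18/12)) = 30.14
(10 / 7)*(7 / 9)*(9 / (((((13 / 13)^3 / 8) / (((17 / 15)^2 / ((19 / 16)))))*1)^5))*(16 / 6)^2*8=70931479522213353192685568 / 2570118220037109375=27598527.95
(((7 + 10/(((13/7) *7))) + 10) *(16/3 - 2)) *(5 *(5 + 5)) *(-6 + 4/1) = -5923.08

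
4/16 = 1/4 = 0.25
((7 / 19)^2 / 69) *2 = 98 / 24909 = 0.00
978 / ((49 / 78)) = 76284 / 49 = 1556.82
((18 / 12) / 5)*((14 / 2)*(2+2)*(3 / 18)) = 7 / 5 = 1.40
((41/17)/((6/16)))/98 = 164/2499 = 0.07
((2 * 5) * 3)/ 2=15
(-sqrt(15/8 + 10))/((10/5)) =-sqrt(190)/8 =-1.72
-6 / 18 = -1 / 3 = -0.33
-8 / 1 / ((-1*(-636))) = -2 / 159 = -0.01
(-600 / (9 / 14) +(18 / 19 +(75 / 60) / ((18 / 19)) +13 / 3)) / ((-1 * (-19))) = -1267771 / 25992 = -48.78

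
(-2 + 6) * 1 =4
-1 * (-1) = 1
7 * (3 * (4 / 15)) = 28 / 5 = 5.60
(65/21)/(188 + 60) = 65/5208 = 0.01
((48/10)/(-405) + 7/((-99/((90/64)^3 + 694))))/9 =-5.48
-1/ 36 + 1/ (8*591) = -391/ 14184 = -0.03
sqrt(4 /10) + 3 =sqrt(10) /5 + 3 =3.63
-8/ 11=-0.73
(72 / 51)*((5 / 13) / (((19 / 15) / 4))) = 7200 / 4199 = 1.71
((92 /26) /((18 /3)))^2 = 529 /1521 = 0.35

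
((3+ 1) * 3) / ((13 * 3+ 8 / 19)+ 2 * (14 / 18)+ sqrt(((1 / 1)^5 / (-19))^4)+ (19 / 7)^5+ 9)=163817829 / 2693504183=0.06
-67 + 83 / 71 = -4674 / 71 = -65.83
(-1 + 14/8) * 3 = 9/4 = 2.25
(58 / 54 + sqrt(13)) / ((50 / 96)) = 464 / 225 + 48*sqrt(13) / 25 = 8.98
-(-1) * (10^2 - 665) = -565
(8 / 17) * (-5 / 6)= -20 / 51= -0.39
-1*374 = -374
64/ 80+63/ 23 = 407/ 115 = 3.54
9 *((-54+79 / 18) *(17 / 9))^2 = 79033.87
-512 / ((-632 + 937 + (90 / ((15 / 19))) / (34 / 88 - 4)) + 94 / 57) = -1546752 / 831083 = -1.86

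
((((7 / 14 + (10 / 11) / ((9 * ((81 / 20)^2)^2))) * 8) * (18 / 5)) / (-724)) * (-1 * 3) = 8529650758 / 142843369185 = 0.06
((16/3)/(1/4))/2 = 32/3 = 10.67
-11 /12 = -0.92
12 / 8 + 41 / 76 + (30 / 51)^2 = 52395 / 21964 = 2.39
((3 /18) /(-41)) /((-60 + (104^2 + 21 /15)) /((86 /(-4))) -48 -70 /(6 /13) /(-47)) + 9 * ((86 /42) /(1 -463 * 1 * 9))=-890353012 /201614876041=-0.00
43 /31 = 1.39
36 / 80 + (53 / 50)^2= 1967 / 1250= 1.57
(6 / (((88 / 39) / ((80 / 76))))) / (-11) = -585 / 2299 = -0.25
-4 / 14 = -2 / 7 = -0.29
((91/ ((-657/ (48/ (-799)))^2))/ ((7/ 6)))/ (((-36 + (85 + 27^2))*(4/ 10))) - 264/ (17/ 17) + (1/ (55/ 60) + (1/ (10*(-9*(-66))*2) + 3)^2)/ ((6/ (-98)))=-240283838892482102046389/ 560328891765574219200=-428.83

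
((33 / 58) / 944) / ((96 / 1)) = 11 / 1752064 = 0.00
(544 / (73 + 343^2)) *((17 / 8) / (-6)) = -289 / 176583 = -0.00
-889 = -889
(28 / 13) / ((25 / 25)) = 28 / 13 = 2.15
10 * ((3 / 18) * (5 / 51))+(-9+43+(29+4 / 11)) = 106916 / 1683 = 63.53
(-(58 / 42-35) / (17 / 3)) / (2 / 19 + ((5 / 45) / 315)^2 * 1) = 15401619450 / 273265973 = 56.36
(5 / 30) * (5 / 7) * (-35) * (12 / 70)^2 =-6 / 49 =-0.12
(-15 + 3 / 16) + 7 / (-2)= -293 / 16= -18.31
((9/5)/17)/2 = 9/170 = 0.05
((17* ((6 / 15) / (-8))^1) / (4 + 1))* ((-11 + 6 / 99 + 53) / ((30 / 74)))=-218263 / 12375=-17.64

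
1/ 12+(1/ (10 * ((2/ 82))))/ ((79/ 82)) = 20567/ 4740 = 4.34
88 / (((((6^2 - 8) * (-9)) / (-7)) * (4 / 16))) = 88 / 9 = 9.78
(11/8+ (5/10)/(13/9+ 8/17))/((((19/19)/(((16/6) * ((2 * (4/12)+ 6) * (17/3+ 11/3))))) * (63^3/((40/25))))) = 490880/282588831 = 0.00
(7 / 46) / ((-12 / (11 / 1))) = -77 / 552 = -0.14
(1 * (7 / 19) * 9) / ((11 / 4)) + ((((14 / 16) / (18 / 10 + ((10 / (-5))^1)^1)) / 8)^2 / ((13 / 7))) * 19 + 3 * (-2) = -19303171 / 11128832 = -1.73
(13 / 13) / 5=1 / 5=0.20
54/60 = 9/10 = 0.90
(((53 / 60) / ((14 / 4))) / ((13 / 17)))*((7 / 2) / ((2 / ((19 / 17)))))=1007 / 1560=0.65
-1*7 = -7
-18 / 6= -3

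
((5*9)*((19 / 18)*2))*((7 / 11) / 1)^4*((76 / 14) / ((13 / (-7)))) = -8667610 / 190333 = -45.54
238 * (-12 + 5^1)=-1666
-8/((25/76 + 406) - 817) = 608/31211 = 0.02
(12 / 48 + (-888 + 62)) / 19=-3303 / 76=-43.46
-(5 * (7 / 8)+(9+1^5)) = -115 / 8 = -14.38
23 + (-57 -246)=-280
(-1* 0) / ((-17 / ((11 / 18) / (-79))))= 0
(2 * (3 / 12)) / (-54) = -1 / 108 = -0.01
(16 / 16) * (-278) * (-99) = 27522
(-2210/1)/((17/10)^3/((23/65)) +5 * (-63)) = 10166000/1385131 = 7.34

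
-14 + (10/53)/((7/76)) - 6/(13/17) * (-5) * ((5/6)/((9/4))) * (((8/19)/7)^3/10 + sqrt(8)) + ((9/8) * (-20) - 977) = -29511519379319/29177404074 + 3400 * sqrt(2)/117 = -970.35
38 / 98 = 0.39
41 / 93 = 0.44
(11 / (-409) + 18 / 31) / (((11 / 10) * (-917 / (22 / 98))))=-10030 / 81386501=-0.00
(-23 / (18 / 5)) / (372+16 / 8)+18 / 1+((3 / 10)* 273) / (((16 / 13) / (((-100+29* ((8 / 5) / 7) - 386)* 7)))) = -150309554389 / 673200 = -223276.22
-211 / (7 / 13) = -2743 / 7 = -391.86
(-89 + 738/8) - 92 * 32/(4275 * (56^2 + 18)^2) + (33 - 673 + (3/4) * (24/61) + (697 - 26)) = 89613937233191/2594115639900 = 34.55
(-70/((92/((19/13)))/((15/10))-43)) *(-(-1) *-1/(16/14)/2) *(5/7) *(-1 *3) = 29925/472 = 63.40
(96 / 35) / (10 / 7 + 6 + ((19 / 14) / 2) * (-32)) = -24 / 125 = -0.19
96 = 96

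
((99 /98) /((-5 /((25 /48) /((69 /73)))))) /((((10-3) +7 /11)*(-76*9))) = 44165 /2072093184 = 0.00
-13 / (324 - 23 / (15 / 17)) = -195 / 4469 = -0.04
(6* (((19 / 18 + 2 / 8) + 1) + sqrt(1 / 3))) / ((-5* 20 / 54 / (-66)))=1782* sqrt(3) / 25 + 24651 / 50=616.48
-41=-41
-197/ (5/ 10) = -394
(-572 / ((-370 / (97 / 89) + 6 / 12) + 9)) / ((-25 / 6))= -221936 / 533475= -0.42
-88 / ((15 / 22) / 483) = -311696 / 5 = -62339.20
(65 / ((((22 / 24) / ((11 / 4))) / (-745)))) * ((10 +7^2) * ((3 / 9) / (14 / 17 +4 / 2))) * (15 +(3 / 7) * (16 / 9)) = -16076761025 / 1008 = -15949167.68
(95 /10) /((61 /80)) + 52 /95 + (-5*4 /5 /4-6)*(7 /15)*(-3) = 132163 /5795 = 22.81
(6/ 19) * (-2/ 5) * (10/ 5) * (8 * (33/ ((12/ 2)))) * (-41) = 43296/ 95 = 455.75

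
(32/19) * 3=96/19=5.05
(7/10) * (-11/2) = -77/20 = -3.85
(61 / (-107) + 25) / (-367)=-2614 / 39269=-0.07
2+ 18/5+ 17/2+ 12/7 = 1107/70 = 15.81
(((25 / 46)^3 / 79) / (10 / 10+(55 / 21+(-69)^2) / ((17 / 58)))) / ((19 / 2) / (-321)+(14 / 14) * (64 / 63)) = 7520428125 / 59328762212815876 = 0.00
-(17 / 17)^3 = -1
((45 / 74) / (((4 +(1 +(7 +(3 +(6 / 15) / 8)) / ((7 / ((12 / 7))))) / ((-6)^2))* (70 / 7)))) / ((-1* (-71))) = 19845 / 94908256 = 0.00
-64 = -64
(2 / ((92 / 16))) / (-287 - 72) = -8 / 8257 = -0.00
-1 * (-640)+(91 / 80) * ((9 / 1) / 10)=512819 / 800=641.02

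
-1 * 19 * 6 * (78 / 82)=-4446 / 41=-108.44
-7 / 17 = -0.41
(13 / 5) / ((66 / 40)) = 52 / 33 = 1.58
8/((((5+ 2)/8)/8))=512/7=73.14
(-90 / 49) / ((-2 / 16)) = 720 / 49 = 14.69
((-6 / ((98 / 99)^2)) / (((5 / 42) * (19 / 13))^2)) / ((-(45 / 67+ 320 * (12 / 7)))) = 153660078 / 417270875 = 0.37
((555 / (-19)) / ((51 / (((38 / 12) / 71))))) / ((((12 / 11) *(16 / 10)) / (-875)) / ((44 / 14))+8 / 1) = -13990625 / 4381062384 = -0.00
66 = 66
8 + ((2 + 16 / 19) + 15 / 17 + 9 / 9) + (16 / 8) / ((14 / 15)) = 33615 / 2261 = 14.87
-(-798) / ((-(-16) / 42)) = 8379 / 4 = 2094.75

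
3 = 3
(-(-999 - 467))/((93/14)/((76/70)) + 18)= 111416/1833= 60.78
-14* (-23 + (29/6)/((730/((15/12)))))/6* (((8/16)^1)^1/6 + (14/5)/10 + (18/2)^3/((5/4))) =31306.63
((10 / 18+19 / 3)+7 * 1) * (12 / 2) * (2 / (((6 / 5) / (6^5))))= 1080000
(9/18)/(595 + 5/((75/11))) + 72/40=160923/89360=1.80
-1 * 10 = -10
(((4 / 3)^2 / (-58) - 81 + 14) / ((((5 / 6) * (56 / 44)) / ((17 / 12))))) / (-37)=654313 / 270396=2.42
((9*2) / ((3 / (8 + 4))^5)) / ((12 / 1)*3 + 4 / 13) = 29952 / 59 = 507.66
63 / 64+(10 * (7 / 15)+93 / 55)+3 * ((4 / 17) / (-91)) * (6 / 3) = 119687017 / 16336320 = 7.33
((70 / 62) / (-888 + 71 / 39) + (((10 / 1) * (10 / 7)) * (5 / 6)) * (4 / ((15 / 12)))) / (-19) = -857084135 / 427485009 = -2.00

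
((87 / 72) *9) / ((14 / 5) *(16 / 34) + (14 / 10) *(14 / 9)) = 66555 / 21392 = 3.11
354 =354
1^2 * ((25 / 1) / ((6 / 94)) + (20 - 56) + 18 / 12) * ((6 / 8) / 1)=2143 / 8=267.88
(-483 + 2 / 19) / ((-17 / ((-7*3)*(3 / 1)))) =-578025 / 323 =-1789.55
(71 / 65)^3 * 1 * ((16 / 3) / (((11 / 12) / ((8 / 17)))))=3.57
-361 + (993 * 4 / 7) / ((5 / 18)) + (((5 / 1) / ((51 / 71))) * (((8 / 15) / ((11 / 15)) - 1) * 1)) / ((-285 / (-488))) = 626186719 / 373065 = 1678.49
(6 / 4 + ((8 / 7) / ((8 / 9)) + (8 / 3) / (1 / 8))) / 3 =1013 / 126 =8.04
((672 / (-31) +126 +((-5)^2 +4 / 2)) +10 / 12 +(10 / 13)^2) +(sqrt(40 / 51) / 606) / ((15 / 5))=sqrt(510) / 46359 +4172789 / 31434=132.75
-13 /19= -0.68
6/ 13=0.46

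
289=289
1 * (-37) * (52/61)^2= -100048/3721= -26.89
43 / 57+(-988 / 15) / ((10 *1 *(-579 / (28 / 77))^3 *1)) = 277729627615379 / 368153226507825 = 0.75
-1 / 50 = -0.02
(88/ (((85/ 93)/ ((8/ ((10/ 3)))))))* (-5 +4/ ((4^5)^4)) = -4218001482052611/ 3650722201600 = -1155.39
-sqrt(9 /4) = -3 /2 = -1.50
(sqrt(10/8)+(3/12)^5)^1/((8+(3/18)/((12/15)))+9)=3/52864+12*sqrt(5)/413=0.07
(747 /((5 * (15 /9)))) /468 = 249 /1300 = 0.19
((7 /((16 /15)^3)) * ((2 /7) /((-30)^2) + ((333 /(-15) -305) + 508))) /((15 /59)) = 33601739 /8192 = 4101.77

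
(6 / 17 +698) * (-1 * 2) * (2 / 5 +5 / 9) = -1020992 / 765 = -1334.63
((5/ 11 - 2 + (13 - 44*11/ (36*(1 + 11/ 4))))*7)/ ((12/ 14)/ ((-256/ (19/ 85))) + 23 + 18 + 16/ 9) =1246008064/ 967595871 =1.29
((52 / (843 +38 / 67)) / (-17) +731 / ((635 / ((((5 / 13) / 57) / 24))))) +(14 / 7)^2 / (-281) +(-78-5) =-50623565151803747 / 609793626891384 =-83.02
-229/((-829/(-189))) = -43281/829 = -52.21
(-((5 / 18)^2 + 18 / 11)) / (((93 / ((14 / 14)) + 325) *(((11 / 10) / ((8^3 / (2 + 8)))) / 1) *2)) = -195424 / 2048409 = -0.10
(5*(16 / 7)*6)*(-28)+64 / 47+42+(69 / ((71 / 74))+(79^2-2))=14797183 / 3337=4434.28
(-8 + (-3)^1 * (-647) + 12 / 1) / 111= 1945 / 111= 17.52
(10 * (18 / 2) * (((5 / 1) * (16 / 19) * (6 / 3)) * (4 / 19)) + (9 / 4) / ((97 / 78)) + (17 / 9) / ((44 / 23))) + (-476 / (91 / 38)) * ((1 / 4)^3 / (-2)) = 118187943109 / 721070064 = 163.91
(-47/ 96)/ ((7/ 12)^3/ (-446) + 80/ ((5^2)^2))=-47164500/ 12288133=-3.84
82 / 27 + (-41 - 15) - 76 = -3482 / 27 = -128.96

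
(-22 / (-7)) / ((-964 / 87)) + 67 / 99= 131315 / 334026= 0.39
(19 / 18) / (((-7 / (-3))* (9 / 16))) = 152 / 189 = 0.80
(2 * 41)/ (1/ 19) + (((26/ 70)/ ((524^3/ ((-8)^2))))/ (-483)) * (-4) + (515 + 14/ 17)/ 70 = 404533673348537/ 258427052814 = 1565.37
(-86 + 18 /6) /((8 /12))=-249 /2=-124.50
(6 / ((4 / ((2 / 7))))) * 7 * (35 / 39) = 35 / 13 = 2.69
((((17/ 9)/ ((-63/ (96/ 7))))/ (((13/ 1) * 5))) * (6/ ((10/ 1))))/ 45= -544/ 6449625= -0.00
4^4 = 256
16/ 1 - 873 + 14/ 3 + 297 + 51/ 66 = -36601/ 66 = -554.56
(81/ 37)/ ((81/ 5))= 5/ 37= 0.14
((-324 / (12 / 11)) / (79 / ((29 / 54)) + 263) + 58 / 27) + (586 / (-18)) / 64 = 18809605 / 20551104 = 0.92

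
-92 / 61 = -1.51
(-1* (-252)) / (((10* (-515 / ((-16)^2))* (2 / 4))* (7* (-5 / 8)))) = 73728 / 12875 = 5.73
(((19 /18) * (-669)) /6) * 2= -4237 /18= -235.39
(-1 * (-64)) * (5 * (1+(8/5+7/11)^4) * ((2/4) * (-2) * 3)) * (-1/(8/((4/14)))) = 11425788768/12810875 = 891.88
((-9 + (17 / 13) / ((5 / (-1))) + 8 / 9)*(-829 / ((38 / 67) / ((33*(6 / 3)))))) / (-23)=-2992545754 / 85215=-35117.59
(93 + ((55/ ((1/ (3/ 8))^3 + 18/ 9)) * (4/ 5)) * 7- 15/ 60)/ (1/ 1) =121625/ 1132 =107.44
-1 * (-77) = 77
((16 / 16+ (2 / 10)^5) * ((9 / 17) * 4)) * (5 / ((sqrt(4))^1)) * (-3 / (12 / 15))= -42201 / 2125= -19.86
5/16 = 0.31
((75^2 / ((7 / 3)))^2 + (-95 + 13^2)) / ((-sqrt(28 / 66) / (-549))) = 156338318799 * sqrt(462) / 686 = 4898490943.93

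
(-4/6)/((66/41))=-41/99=-0.41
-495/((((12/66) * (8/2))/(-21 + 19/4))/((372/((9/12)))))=10971675/2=5485837.50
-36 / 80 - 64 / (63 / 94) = -120887 / 1260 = -95.94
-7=-7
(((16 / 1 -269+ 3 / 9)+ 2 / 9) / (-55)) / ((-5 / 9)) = -2272 / 275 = -8.26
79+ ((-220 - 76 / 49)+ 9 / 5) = -34484 / 245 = -140.75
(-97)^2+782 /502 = 2362050 /251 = 9410.56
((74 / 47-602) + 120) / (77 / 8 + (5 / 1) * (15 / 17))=-3070880 / 89723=-34.23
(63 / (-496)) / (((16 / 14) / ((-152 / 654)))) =2793 / 108128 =0.03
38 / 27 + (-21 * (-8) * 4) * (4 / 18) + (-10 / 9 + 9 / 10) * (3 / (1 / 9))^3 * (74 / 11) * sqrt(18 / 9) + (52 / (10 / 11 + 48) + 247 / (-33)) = 11530085 / 79893 - 1537461 * sqrt(2) / 55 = -39388.38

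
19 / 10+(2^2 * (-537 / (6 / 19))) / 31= -67431 / 310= -217.52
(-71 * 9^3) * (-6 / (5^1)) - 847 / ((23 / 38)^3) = 3546127598 / 60835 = 58290.91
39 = 39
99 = 99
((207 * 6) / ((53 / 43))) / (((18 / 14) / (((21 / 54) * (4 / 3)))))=193844 / 477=406.38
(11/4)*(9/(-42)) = -33/56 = -0.59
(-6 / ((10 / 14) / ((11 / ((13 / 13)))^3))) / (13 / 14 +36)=-71148 / 235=-302.76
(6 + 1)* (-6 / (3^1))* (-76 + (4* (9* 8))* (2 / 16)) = 560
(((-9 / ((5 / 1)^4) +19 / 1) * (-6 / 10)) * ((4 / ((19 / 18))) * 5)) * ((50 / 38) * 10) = -5126112 / 1805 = -2839.95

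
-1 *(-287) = 287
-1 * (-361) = 361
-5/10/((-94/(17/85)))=1/940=0.00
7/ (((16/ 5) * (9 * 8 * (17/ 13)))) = 0.02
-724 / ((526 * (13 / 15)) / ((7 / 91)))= -5430 / 44447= -0.12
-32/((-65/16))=512/65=7.88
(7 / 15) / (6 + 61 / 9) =21 / 575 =0.04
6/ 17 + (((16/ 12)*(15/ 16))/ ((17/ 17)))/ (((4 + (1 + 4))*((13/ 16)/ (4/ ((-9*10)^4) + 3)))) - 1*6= -8375116483/ 1631228625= -5.13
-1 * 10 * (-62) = 620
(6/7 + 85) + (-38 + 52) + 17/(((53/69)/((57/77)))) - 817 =-2859799/4081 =-700.76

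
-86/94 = -43/47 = -0.91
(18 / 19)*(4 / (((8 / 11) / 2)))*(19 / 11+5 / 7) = 3384 / 133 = 25.44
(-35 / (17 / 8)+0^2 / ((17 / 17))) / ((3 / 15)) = -1400 / 17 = -82.35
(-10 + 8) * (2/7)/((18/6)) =-4/21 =-0.19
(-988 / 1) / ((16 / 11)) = -2717 / 4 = -679.25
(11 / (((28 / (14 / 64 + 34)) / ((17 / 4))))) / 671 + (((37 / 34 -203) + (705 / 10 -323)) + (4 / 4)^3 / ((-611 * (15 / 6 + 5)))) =-15475604339141 / 34062712320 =-454.33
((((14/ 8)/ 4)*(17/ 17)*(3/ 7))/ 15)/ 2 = 1/ 160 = 0.01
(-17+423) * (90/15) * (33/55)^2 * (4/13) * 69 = 6051024/325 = 18618.54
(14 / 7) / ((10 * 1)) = 1 / 5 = 0.20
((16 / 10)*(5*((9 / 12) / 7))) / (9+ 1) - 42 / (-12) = 251 / 70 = 3.59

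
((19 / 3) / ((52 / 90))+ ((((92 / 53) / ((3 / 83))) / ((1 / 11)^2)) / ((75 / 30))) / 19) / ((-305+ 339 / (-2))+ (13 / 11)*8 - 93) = -0.24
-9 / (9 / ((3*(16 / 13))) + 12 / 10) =-240 / 97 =-2.47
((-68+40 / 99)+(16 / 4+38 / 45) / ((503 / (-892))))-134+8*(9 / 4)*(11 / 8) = -61561343 / 331980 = -185.44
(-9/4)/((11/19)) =-171/44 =-3.89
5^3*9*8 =9000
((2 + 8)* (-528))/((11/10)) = -4800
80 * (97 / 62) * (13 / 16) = 101.69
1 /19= 0.05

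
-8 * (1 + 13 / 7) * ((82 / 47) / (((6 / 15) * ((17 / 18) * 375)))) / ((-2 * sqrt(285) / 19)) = 1312 * sqrt(285) / 139825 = 0.16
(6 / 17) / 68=3 / 578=0.01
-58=-58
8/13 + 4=60/13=4.62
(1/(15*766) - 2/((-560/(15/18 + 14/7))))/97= 2189/20804560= 0.00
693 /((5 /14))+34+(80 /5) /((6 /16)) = 30256 /15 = 2017.07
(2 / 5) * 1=0.40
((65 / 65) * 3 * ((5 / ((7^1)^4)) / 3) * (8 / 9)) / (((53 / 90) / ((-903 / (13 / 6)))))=-309600 / 236327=-1.31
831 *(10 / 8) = 4155 / 4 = 1038.75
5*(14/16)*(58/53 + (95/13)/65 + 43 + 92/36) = 131937785/644904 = 204.59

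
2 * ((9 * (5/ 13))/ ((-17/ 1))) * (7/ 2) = -315/ 221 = -1.43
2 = 2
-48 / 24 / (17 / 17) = -2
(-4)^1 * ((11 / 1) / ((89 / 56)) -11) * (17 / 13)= 21.33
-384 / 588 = -32 / 49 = -0.65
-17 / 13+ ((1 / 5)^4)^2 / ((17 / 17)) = -6640612 / 5078125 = -1.31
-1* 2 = -2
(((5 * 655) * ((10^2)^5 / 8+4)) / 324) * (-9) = -341145834425 / 3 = -113715278141.67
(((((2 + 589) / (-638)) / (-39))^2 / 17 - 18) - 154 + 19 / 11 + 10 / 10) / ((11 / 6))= -593861463885 / 6431905766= -92.33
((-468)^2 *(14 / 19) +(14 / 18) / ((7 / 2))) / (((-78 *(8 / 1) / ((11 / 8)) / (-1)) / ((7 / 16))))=1062486887 / 6829056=155.58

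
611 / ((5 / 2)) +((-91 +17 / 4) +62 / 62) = 3173 / 20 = 158.65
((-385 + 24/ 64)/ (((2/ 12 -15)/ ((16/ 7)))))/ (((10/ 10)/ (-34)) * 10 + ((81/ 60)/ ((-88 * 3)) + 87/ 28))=1104766080/ 52339921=21.11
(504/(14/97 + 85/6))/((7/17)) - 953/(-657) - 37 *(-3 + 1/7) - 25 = 6423509636/38305071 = 167.69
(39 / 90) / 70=0.01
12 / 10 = 6 / 5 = 1.20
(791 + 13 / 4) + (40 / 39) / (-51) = 6318893 / 7956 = 794.23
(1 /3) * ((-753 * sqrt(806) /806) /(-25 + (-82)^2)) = -0.00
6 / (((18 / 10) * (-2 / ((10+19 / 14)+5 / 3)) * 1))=-2735 / 126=-21.71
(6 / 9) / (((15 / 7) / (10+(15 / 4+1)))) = 413 / 90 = 4.59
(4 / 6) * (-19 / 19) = -2 / 3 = -0.67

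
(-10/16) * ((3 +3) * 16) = -60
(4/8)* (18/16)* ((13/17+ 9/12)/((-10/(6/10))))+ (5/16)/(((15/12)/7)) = 92419/54400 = 1.70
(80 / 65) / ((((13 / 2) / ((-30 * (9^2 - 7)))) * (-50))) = 7104 / 845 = 8.41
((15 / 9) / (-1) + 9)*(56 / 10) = 616 / 15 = 41.07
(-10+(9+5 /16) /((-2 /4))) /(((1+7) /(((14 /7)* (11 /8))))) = -2519 /256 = -9.84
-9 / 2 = -4.50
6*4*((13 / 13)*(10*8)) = 1920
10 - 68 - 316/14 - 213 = -2055/7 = -293.57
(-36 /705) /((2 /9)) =-54 /235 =-0.23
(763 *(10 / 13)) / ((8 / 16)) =15260 / 13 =1173.85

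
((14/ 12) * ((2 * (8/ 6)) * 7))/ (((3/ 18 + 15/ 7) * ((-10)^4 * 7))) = 49/ 363750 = 0.00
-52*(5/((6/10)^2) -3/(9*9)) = -19448/27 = -720.30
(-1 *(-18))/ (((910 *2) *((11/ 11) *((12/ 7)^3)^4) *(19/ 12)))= 1977326743/ 203914519511040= 0.00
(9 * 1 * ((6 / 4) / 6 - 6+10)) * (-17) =-2601 / 4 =-650.25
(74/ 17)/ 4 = 37/ 34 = 1.09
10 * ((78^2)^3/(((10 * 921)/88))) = 6605854953984/307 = 21517442846.85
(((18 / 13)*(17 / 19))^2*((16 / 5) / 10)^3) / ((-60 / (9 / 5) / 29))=-1042730496 / 23831640625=-0.04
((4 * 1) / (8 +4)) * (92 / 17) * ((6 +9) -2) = 1196 / 51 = 23.45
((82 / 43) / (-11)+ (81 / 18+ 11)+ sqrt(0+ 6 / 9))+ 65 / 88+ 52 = sqrt(6) / 3+ 257559 / 3784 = 68.88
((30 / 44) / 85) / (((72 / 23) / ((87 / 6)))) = 667 / 17952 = 0.04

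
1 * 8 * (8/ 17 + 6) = 880/ 17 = 51.76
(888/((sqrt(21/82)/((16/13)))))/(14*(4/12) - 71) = -14208*sqrt(1722)/18109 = -32.56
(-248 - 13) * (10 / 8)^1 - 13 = -1357 / 4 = -339.25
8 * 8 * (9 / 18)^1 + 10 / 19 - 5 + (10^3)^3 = 19000000523 / 19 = 1000000027.53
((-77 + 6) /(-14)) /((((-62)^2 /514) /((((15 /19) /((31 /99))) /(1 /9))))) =243871155 /15848812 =15.39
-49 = -49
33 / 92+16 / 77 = 4013 / 7084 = 0.57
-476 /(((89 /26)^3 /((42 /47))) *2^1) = -175689696 /33133543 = -5.30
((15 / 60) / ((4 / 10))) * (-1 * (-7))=35 / 8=4.38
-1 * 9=-9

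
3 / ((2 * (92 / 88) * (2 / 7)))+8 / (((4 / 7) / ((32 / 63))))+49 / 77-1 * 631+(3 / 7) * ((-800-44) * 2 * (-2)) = 26414951 / 31878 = 828.63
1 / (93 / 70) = 70 / 93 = 0.75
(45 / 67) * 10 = 450 / 67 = 6.72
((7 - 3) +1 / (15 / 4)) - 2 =34 / 15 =2.27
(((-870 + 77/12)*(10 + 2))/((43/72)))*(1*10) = -173520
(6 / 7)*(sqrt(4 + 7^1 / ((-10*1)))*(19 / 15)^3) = 6859*sqrt(330) / 39375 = 3.16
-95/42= -2.26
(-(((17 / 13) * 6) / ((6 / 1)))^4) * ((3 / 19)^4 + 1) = -2.93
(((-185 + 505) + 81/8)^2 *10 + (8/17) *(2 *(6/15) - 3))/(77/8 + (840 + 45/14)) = 20750251263/16238060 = 1277.88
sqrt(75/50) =sqrt(6)/2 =1.22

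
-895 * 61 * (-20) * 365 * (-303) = -120758680500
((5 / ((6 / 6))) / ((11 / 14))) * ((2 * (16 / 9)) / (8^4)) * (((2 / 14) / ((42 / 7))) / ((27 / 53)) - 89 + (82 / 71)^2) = -2504378885 / 5174243712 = -0.48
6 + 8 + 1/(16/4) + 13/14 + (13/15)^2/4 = 24202/1575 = 15.37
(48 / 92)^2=144 / 529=0.27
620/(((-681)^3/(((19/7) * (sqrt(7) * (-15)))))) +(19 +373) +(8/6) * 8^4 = 58900 * sqrt(7)/736916229 +17560/3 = 5853.33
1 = 1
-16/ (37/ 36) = -15.57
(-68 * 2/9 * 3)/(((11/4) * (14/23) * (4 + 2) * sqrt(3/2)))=-3128 * sqrt(6)/2079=-3.69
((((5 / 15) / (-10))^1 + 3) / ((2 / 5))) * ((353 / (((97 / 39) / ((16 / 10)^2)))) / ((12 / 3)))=1633684 / 2425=673.68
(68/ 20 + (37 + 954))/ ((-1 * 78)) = -2486/ 195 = -12.75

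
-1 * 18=-18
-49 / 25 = -1.96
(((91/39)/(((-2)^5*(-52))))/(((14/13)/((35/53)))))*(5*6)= 175/6784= 0.03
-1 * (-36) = 36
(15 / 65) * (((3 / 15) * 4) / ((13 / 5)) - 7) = -261 / 169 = -1.54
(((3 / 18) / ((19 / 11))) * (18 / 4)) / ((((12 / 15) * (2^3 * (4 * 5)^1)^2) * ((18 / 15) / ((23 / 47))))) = 253 / 29261824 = 0.00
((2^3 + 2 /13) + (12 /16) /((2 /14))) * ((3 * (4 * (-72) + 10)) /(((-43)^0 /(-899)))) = 261293451 /26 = 10049748.12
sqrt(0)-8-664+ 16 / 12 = -2012 / 3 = -670.67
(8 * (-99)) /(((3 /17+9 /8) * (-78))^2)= -406912 /5294601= -0.08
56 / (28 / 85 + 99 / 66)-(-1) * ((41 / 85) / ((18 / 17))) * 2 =31.52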